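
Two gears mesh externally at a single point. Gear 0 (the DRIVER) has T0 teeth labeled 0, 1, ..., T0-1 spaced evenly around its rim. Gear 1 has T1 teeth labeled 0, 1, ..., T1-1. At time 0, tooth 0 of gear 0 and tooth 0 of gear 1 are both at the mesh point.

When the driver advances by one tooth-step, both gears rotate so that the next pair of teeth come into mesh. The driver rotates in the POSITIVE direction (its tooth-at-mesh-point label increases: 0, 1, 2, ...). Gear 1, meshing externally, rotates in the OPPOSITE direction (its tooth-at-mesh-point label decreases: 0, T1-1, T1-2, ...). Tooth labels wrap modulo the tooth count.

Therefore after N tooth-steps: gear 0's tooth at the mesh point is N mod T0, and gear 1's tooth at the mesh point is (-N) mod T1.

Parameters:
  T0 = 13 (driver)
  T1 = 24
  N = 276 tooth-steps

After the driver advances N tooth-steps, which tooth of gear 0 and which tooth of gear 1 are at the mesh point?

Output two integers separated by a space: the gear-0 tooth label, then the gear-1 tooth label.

Answer: 3 12

Derivation:
Gear 0 (driver, T0=13): tooth at mesh = N mod T0
  276 = 21 * 13 + 3, so 276 mod 13 = 3
  gear 0 tooth = 3
Gear 1 (driven, T1=24): tooth at mesh = (-N) mod T1
  276 = 11 * 24 + 12, so 276 mod 24 = 12
  (-276) mod 24 = (-12) mod 24 = 24 - 12 = 12
Mesh after 276 steps: gear-0 tooth 3 meets gear-1 tooth 12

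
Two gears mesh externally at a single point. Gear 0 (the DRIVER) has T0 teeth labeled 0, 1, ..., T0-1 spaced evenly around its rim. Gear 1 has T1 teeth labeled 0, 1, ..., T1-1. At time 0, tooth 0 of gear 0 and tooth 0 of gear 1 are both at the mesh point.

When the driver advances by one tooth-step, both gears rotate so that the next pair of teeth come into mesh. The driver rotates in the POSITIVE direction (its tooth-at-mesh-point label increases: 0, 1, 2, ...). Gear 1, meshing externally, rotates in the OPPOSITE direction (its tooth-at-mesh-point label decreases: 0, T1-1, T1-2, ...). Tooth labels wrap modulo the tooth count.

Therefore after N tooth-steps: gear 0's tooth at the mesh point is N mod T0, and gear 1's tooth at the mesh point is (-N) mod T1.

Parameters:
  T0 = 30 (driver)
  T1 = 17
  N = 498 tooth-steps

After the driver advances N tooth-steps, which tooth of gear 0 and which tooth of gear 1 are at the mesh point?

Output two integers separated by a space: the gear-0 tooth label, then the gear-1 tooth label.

Answer: 18 12

Derivation:
Gear 0 (driver, T0=30): tooth at mesh = N mod T0
  498 = 16 * 30 + 18, so 498 mod 30 = 18
  gear 0 tooth = 18
Gear 1 (driven, T1=17): tooth at mesh = (-N) mod T1
  498 = 29 * 17 + 5, so 498 mod 17 = 5
  (-498) mod 17 = (-5) mod 17 = 17 - 5 = 12
Mesh after 498 steps: gear-0 tooth 18 meets gear-1 tooth 12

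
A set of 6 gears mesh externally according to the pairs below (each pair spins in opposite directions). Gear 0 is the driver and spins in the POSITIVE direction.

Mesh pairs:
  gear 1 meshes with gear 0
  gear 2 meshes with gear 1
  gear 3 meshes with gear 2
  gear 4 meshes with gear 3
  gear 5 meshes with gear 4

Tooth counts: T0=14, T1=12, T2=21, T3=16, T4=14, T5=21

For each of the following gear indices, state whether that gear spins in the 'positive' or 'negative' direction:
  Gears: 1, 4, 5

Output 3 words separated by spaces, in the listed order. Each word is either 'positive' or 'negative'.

Gear 0 (driver): positive (depth 0)
  gear 1: meshes with gear 0 -> depth 1 -> negative (opposite of gear 0)
  gear 2: meshes with gear 1 -> depth 2 -> positive (opposite of gear 1)
  gear 3: meshes with gear 2 -> depth 3 -> negative (opposite of gear 2)
  gear 4: meshes with gear 3 -> depth 4 -> positive (opposite of gear 3)
  gear 5: meshes with gear 4 -> depth 5 -> negative (opposite of gear 4)
Queried indices 1, 4, 5 -> negative, positive, negative

Answer: negative positive negative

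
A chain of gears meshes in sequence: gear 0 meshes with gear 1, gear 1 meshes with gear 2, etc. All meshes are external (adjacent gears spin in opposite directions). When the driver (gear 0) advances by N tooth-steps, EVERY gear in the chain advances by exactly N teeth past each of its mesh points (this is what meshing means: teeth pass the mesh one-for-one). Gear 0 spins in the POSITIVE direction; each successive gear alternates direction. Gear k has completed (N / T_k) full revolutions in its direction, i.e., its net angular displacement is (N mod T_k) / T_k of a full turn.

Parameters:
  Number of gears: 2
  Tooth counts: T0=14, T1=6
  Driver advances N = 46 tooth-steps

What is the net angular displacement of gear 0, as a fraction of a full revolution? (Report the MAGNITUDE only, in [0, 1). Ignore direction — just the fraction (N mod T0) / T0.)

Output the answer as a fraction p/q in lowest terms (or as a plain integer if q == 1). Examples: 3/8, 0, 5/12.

Chain of 2 gears, tooth counts: [14, 6]
  gear 0: T0=14, direction=positive, advance = 46 mod 14 = 4 teeth = 4/14 turn
  gear 1: T1=6, direction=negative, advance = 46 mod 6 = 4 teeth = 4/6 turn
Gear 0: 46 mod 14 = 4
Fraction = 4 / 14 = 2/7 (gcd(4,14)=2) = 2/7

Answer: 2/7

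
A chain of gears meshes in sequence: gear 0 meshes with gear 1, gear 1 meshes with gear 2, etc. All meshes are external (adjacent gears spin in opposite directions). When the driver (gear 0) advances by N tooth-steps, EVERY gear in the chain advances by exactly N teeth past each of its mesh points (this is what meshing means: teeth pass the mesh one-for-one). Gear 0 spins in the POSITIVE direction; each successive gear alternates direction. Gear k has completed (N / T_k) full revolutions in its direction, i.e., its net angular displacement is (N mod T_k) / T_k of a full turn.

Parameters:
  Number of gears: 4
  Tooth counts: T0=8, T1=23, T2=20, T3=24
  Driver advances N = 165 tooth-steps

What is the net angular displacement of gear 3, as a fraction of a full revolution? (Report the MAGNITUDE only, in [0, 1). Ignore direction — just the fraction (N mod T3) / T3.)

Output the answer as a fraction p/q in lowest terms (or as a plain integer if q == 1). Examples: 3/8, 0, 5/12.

Chain of 4 gears, tooth counts: [8, 23, 20, 24]
  gear 0: T0=8, direction=positive, advance = 165 mod 8 = 5 teeth = 5/8 turn
  gear 1: T1=23, direction=negative, advance = 165 mod 23 = 4 teeth = 4/23 turn
  gear 2: T2=20, direction=positive, advance = 165 mod 20 = 5 teeth = 5/20 turn
  gear 3: T3=24, direction=negative, advance = 165 mod 24 = 21 teeth = 21/24 turn
Gear 3: 165 mod 24 = 21
Fraction = 21 / 24 = 7/8 (gcd(21,24)=3) = 7/8

Answer: 7/8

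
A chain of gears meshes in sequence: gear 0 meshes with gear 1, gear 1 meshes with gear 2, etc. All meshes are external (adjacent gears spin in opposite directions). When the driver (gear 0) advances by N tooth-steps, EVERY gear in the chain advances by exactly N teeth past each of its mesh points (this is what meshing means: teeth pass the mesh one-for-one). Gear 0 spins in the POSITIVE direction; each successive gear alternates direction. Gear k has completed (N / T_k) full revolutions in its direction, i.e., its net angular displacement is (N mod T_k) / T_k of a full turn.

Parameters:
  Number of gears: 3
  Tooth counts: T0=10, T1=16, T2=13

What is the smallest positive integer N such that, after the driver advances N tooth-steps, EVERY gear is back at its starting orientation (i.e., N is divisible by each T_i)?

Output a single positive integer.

Gear k returns to start when N is a multiple of T_k.
All gears at start simultaneously when N is a common multiple of [10, 16, 13]; the smallest such N is lcm(10, 16, 13).
Start: lcm = T0 = 10
Fold in T1=16: gcd(10, 16) = 2; lcm(10, 16) = 10 * 16 / 2 = 160 / 2 = 80
Fold in T2=13: gcd(80, 13) = 1; lcm(80, 13) = 80 * 13 / 1 = 1040 / 1 = 1040
Full cycle length = 1040

Answer: 1040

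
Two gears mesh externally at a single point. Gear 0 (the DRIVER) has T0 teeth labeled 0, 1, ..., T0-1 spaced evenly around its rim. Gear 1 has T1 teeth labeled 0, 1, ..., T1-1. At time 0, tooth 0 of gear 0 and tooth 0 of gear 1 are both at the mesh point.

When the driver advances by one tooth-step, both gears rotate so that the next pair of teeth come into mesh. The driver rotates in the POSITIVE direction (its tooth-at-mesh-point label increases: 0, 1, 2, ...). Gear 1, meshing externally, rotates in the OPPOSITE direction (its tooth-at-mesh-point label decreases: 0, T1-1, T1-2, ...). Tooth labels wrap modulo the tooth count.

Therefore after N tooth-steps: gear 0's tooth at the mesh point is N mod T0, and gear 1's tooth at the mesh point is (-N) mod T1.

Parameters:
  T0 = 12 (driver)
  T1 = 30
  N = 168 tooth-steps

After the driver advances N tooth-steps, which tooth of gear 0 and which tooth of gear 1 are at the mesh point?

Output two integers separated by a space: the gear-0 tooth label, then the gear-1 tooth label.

Answer: 0 12

Derivation:
Gear 0 (driver, T0=12): tooth at mesh = N mod T0
  168 = 14 * 12 + 0, so 168 mod 12 = 0
  gear 0 tooth = 0
Gear 1 (driven, T1=30): tooth at mesh = (-N) mod T1
  168 = 5 * 30 + 18, so 168 mod 30 = 18
  (-168) mod 30 = (-18) mod 30 = 30 - 18 = 12
Mesh after 168 steps: gear-0 tooth 0 meets gear-1 tooth 12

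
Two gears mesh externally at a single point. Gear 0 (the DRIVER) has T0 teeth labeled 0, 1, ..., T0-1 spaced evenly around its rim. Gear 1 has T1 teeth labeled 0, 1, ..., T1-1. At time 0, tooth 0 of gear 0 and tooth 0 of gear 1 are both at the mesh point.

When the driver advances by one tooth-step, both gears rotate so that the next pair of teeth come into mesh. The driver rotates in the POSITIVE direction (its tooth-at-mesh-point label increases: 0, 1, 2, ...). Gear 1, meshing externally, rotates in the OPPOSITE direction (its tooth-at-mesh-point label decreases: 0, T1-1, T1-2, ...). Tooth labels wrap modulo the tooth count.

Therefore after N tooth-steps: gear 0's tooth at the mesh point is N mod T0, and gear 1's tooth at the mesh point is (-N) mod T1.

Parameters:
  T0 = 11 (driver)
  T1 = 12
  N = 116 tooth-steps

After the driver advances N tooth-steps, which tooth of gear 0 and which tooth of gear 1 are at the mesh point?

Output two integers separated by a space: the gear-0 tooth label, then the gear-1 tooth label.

Gear 0 (driver, T0=11): tooth at mesh = N mod T0
  116 = 10 * 11 + 6, so 116 mod 11 = 6
  gear 0 tooth = 6
Gear 1 (driven, T1=12): tooth at mesh = (-N) mod T1
  116 = 9 * 12 + 8, so 116 mod 12 = 8
  (-116) mod 12 = (-8) mod 12 = 12 - 8 = 4
Mesh after 116 steps: gear-0 tooth 6 meets gear-1 tooth 4

Answer: 6 4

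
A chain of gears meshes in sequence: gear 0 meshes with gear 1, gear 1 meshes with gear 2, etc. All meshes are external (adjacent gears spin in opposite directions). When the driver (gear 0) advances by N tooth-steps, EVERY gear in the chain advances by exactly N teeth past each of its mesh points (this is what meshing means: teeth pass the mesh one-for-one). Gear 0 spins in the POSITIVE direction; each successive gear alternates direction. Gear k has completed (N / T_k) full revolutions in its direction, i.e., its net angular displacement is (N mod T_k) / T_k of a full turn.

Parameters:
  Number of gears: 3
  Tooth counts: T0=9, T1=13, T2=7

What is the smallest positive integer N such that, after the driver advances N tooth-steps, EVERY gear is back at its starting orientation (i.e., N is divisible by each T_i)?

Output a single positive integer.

Gear k returns to start when N is a multiple of T_k.
All gears at start simultaneously when N is a common multiple of [9, 13, 7]; the smallest such N is lcm(9, 13, 7).
Start: lcm = T0 = 9
Fold in T1=13: gcd(9, 13) = 1; lcm(9, 13) = 9 * 13 / 1 = 117 / 1 = 117
Fold in T2=7: gcd(117, 7) = 1; lcm(117, 7) = 117 * 7 / 1 = 819 / 1 = 819
Full cycle length = 819

Answer: 819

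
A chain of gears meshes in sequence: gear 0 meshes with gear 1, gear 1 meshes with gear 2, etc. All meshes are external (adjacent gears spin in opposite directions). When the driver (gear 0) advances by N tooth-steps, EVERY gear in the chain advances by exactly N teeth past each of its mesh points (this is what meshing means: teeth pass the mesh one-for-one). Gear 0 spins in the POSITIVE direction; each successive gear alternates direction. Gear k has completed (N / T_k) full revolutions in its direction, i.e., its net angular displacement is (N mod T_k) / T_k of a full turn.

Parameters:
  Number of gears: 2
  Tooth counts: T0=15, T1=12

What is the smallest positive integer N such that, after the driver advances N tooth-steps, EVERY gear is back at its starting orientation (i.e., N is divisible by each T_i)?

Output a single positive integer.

Gear k returns to start when N is a multiple of T_k.
All gears at start simultaneously when N is a common multiple of [15, 12]; the smallest such N is lcm(15, 12).
Start: lcm = T0 = 15
Fold in T1=12: gcd(15, 12) = 3; lcm(15, 12) = 15 * 12 / 3 = 180 / 3 = 60
Full cycle length = 60

Answer: 60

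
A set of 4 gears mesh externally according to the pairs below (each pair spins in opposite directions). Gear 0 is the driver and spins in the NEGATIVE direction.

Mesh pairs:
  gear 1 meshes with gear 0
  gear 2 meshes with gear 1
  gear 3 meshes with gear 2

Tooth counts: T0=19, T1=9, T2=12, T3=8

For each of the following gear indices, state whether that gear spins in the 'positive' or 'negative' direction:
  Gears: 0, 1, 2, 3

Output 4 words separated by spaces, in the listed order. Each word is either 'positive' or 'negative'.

Gear 0 (driver): negative (depth 0)
  gear 1: meshes with gear 0 -> depth 1 -> positive (opposite of gear 0)
  gear 2: meshes with gear 1 -> depth 2 -> negative (opposite of gear 1)
  gear 3: meshes with gear 2 -> depth 3 -> positive (opposite of gear 2)
Queried indices 0, 1, 2, 3 -> negative, positive, negative, positive

Answer: negative positive negative positive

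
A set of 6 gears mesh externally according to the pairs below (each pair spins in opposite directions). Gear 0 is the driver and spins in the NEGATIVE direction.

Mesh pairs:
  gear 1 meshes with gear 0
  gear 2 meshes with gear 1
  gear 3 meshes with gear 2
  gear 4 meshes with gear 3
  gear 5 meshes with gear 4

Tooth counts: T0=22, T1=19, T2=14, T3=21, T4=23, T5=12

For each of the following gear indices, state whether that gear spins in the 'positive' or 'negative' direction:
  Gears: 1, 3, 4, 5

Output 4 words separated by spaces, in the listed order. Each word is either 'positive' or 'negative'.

Gear 0 (driver): negative (depth 0)
  gear 1: meshes with gear 0 -> depth 1 -> positive (opposite of gear 0)
  gear 2: meshes with gear 1 -> depth 2 -> negative (opposite of gear 1)
  gear 3: meshes with gear 2 -> depth 3 -> positive (opposite of gear 2)
  gear 4: meshes with gear 3 -> depth 4 -> negative (opposite of gear 3)
  gear 5: meshes with gear 4 -> depth 5 -> positive (opposite of gear 4)
Queried indices 1, 3, 4, 5 -> positive, positive, negative, positive

Answer: positive positive negative positive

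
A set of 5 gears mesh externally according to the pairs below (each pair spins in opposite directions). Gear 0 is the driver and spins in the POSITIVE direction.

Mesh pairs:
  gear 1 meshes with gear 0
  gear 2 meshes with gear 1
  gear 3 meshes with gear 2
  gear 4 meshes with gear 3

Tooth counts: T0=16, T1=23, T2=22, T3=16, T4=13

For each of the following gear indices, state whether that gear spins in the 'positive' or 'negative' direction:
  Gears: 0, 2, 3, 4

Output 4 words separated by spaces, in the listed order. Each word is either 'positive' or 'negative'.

Gear 0 (driver): positive (depth 0)
  gear 1: meshes with gear 0 -> depth 1 -> negative (opposite of gear 0)
  gear 2: meshes with gear 1 -> depth 2 -> positive (opposite of gear 1)
  gear 3: meshes with gear 2 -> depth 3 -> negative (opposite of gear 2)
  gear 4: meshes with gear 3 -> depth 4 -> positive (opposite of gear 3)
Queried indices 0, 2, 3, 4 -> positive, positive, negative, positive

Answer: positive positive negative positive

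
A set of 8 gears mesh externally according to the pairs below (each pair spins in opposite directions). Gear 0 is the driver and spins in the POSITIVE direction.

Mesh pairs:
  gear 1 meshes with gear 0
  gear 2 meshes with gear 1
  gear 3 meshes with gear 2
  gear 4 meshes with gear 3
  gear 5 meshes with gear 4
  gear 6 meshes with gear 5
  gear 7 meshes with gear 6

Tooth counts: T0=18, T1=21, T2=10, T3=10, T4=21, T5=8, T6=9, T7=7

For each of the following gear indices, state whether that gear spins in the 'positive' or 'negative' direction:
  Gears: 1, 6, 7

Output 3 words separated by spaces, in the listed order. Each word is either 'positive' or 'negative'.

Answer: negative positive negative

Derivation:
Gear 0 (driver): positive (depth 0)
  gear 1: meshes with gear 0 -> depth 1 -> negative (opposite of gear 0)
  gear 2: meshes with gear 1 -> depth 2 -> positive (opposite of gear 1)
  gear 3: meshes with gear 2 -> depth 3 -> negative (opposite of gear 2)
  gear 4: meshes with gear 3 -> depth 4 -> positive (opposite of gear 3)
  gear 5: meshes with gear 4 -> depth 5 -> negative (opposite of gear 4)
  gear 6: meshes with gear 5 -> depth 6 -> positive (opposite of gear 5)
  gear 7: meshes with gear 6 -> depth 7 -> negative (opposite of gear 6)
Queried indices 1, 6, 7 -> negative, positive, negative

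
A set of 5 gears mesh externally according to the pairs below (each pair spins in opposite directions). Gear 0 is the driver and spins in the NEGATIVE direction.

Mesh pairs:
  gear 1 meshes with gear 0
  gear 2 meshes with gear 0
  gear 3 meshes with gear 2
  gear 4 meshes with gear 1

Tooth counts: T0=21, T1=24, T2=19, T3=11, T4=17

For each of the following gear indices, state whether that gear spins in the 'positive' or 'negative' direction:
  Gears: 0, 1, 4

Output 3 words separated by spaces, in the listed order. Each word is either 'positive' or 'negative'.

Gear 0 (driver): negative (depth 0)
  gear 1: meshes with gear 0 -> depth 1 -> positive (opposite of gear 0)
  gear 2: meshes with gear 0 -> depth 1 -> positive (opposite of gear 0)
  gear 3: meshes with gear 2 -> depth 2 -> negative (opposite of gear 2)
  gear 4: meshes with gear 1 -> depth 2 -> negative (opposite of gear 1)
Queried indices 0, 1, 4 -> negative, positive, negative

Answer: negative positive negative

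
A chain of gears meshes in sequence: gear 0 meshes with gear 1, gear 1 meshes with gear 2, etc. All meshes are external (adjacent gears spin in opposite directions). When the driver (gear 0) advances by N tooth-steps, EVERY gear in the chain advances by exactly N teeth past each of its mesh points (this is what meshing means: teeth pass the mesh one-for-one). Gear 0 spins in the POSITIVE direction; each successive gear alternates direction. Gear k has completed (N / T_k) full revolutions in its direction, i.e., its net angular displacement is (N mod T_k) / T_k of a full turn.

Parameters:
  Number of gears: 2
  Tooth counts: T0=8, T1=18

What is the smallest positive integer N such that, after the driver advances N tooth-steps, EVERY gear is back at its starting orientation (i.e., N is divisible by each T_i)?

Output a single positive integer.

Gear k returns to start when N is a multiple of T_k.
All gears at start simultaneously when N is a common multiple of [8, 18]; the smallest such N is lcm(8, 18).
Start: lcm = T0 = 8
Fold in T1=18: gcd(8, 18) = 2; lcm(8, 18) = 8 * 18 / 2 = 144 / 2 = 72
Full cycle length = 72

Answer: 72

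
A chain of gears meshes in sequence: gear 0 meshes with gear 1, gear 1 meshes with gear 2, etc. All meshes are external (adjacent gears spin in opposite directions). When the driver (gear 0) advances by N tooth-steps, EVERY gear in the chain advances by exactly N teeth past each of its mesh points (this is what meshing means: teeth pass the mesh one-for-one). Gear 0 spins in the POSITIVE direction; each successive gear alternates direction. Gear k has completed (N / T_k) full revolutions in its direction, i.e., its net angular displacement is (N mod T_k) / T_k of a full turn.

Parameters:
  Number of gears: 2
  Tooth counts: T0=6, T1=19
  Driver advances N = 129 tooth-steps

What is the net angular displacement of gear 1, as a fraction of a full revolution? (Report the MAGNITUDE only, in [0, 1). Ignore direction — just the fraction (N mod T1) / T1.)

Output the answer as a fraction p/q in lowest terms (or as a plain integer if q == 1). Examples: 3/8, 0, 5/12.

Chain of 2 gears, tooth counts: [6, 19]
  gear 0: T0=6, direction=positive, advance = 129 mod 6 = 3 teeth = 3/6 turn
  gear 1: T1=19, direction=negative, advance = 129 mod 19 = 15 teeth = 15/19 turn
Gear 1: 129 mod 19 = 15
Fraction = 15 / 19 = 15/19 (gcd(15,19)=1) = 15/19

Answer: 15/19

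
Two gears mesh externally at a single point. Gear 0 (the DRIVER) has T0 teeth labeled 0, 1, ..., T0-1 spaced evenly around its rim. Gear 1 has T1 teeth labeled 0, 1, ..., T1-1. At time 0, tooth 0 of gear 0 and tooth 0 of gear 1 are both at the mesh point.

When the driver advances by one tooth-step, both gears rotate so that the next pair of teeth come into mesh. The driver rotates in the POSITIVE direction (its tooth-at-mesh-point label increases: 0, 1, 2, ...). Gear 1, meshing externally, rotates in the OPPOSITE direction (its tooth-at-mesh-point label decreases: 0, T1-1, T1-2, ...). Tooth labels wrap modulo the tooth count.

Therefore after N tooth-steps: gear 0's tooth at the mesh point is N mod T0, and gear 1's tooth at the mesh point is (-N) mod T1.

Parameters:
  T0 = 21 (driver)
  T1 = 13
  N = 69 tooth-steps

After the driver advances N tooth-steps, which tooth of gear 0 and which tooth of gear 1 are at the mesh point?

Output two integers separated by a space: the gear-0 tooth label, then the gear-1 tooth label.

Gear 0 (driver, T0=21): tooth at mesh = N mod T0
  69 = 3 * 21 + 6, so 69 mod 21 = 6
  gear 0 tooth = 6
Gear 1 (driven, T1=13): tooth at mesh = (-N) mod T1
  69 = 5 * 13 + 4, so 69 mod 13 = 4
  (-69) mod 13 = (-4) mod 13 = 13 - 4 = 9
Mesh after 69 steps: gear-0 tooth 6 meets gear-1 tooth 9

Answer: 6 9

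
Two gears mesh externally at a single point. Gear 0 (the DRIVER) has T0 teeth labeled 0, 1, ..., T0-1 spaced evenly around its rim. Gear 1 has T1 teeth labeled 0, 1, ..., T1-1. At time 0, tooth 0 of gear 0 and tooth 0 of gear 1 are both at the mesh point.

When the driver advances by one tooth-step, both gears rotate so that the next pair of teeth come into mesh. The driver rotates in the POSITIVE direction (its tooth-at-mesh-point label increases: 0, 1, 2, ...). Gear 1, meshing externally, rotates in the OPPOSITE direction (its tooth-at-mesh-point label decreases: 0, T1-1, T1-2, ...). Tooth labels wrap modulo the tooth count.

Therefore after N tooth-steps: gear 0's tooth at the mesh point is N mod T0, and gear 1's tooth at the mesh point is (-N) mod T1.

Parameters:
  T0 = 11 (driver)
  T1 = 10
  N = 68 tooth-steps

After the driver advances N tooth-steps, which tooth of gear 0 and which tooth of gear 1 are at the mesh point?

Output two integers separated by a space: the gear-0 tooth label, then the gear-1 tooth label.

Gear 0 (driver, T0=11): tooth at mesh = N mod T0
  68 = 6 * 11 + 2, so 68 mod 11 = 2
  gear 0 tooth = 2
Gear 1 (driven, T1=10): tooth at mesh = (-N) mod T1
  68 = 6 * 10 + 8, so 68 mod 10 = 8
  (-68) mod 10 = (-8) mod 10 = 10 - 8 = 2
Mesh after 68 steps: gear-0 tooth 2 meets gear-1 tooth 2

Answer: 2 2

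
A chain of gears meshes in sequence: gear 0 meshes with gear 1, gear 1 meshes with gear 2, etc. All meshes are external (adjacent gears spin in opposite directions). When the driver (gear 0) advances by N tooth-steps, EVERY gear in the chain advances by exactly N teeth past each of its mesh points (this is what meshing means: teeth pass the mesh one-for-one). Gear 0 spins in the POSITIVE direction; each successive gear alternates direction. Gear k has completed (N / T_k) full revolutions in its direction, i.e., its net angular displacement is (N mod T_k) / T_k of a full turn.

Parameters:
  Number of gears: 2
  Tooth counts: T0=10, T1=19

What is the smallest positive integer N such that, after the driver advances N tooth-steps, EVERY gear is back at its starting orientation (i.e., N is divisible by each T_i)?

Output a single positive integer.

Gear k returns to start when N is a multiple of T_k.
All gears at start simultaneously when N is a common multiple of [10, 19]; the smallest such N is lcm(10, 19).
Start: lcm = T0 = 10
Fold in T1=19: gcd(10, 19) = 1; lcm(10, 19) = 10 * 19 / 1 = 190 / 1 = 190
Full cycle length = 190

Answer: 190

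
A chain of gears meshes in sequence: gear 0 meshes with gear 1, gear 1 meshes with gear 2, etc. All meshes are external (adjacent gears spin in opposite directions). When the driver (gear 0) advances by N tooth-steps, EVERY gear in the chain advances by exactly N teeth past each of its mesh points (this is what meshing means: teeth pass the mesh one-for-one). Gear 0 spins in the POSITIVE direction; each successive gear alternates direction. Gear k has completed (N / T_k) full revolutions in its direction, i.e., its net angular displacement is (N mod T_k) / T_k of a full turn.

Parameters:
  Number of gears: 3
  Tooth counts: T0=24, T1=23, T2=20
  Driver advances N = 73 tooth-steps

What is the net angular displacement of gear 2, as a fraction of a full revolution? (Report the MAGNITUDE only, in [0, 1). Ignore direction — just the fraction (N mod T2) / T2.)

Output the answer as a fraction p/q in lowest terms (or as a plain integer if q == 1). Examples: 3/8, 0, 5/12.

Chain of 3 gears, tooth counts: [24, 23, 20]
  gear 0: T0=24, direction=positive, advance = 73 mod 24 = 1 teeth = 1/24 turn
  gear 1: T1=23, direction=negative, advance = 73 mod 23 = 4 teeth = 4/23 turn
  gear 2: T2=20, direction=positive, advance = 73 mod 20 = 13 teeth = 13/20 turn
Gear 2: 73 mod 20 = 13
Fraction = 13 / 20 = 13/20 (gcd(13,20)=1) = 13/20

Answer: 13/20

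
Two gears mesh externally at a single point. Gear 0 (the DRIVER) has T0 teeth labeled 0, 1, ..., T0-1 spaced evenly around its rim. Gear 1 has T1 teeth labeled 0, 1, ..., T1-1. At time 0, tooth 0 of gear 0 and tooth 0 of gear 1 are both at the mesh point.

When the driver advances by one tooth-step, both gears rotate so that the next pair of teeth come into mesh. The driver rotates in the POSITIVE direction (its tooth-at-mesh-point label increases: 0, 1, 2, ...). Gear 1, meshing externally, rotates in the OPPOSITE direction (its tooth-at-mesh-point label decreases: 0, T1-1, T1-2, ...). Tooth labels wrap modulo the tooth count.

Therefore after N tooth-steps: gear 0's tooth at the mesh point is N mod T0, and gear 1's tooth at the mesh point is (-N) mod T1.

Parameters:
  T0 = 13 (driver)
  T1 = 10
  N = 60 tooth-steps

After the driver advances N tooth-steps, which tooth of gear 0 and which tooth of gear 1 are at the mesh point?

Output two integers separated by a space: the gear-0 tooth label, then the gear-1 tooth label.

Answer: 8 0

Derivation:
Gear 0 (driver, T0=13): tooth at mesh = N mod T0
  60 = 4 * 13 + 8, so 60 mod 13 = 8
  gear 0 tooth = 8
Gear 1 (driven, T1=10): tooth at mesh = (-N) mod T1
  60 = 6 * 10 + 0, so 60 mod 10 = 0
  (-60) mod 10 = 0
Mesh after 60 steps: gear-0 tooth 8 meets gear-1 tooth 0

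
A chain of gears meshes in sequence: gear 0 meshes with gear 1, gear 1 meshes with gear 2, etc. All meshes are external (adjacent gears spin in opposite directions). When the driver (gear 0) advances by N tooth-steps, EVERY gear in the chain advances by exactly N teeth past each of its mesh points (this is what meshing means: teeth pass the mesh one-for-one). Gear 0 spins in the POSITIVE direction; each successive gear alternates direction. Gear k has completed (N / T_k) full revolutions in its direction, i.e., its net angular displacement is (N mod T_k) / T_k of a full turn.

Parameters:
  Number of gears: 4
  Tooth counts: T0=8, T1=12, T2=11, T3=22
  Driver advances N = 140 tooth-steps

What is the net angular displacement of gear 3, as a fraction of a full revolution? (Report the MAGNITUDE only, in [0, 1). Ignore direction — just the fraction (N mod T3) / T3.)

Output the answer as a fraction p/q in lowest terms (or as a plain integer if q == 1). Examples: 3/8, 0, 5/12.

Answer: 4/11

Derivation:
Chain of 4 gears, tooth counts: [8, 12, 11, 22]
  gear 0: T0=8, direction=positive, advance = 140 mod 8 = 4 teeth = 4/8 turn
  gear 1: T1=12, direction=negative, advance = 140 mod 12 = 8 teeth = 8/12 turn
  gear 2: T2=11, direction=positive, advance = 140 mod 11 = 8 teeth = 8/11 turn
  gear 3: T3=22, direction=negative, advance = 140 mod 22 = 8 teeth = 8/22 turn
Gear 3: 140 mod 22 = 8
Fraction = 8 / 22 = 4/11 (gcd(8,22)=2) = 4/11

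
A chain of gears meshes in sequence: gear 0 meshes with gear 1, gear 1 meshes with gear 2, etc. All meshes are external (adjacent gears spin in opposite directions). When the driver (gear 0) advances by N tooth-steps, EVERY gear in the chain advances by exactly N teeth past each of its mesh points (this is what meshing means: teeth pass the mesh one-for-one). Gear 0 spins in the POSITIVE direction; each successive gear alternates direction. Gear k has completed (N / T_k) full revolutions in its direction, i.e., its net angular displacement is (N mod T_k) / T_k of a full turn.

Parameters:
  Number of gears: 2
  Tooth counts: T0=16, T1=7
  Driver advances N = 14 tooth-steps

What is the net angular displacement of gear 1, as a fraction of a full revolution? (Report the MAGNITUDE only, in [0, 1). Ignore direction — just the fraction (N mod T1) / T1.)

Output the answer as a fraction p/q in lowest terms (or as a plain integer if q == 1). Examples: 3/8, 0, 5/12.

Answer: 0

Derivation:
Chain of 2 gears, tooth counts: [16, 7]
  gear 0: T0=16, direction=positive, advance = 14 mod 16 = 14 teeth = 14/16 turn
  gear 1: T1=7, direction=negative, advance = 14 mod 7 = 0 teeth = 0/7 turn
Gear 1: 14 mod 7 = 0
Fraction = 0 / 7 = 0/1 (gcd(0,7)=7) = 0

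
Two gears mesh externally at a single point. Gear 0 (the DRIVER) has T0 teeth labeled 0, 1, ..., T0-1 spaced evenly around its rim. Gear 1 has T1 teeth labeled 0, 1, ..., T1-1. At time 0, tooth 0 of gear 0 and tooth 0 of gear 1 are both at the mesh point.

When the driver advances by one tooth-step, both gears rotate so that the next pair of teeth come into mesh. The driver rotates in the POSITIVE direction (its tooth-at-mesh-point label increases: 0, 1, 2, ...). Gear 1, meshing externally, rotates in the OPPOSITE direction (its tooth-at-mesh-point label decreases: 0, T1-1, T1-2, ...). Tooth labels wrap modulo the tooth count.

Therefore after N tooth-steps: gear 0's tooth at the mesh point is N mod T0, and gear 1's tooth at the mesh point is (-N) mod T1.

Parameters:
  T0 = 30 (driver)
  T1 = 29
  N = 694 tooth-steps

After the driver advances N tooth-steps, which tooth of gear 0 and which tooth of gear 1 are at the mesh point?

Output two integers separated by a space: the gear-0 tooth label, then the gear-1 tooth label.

Answer: 4 2

Derivation:
Gear 0 (driver, T0=30): tooth at mesh = N mod T0
  694 = 23 * 30 + 4, so 694 mod 30 = 4
  gear 0 tooth = 4
Gear 1 (driven, T1=29): tooth at mesh = (-N) mod T1
  694 = 23 * 29 + 27, so 694 mod 29 = 27
  (-694) mod 29 = (-27) mod 29 = 29 - 27 = 2
Mesh after 694 steps: gear-0 tooth 4 meets gear-1 tooth 2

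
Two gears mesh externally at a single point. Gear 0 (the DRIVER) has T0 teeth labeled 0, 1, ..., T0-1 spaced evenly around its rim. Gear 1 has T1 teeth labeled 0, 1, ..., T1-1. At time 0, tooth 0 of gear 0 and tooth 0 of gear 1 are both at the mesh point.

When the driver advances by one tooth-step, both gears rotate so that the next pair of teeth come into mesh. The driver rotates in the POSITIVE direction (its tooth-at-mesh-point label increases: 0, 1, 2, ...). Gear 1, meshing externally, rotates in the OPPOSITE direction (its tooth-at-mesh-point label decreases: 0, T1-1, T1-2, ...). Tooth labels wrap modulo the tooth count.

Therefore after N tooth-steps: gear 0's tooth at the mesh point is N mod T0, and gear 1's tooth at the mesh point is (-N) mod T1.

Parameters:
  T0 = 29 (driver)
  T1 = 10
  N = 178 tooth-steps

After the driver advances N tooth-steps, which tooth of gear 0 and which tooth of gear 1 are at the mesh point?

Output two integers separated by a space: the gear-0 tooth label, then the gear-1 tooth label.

Gear 0 (driver, T0=29): tooth at mesh = N mod T0
  178 = 6 * 29 + 4, so 178 mod 29 = 4
  gear 0 tooth = 4
Gear 1 (driven, T1=10): tooth at mesh = (-N) mod T1
  178 = 17 * 10 + 8, so 178 mod 10 = 8
  (-178) mod 10 = (-8) mod 10 = 10 - 8 = 2
Mesh after 178 steps: gear-0 tooth 4 meets gear-1 tooth 2

Answer: 4 2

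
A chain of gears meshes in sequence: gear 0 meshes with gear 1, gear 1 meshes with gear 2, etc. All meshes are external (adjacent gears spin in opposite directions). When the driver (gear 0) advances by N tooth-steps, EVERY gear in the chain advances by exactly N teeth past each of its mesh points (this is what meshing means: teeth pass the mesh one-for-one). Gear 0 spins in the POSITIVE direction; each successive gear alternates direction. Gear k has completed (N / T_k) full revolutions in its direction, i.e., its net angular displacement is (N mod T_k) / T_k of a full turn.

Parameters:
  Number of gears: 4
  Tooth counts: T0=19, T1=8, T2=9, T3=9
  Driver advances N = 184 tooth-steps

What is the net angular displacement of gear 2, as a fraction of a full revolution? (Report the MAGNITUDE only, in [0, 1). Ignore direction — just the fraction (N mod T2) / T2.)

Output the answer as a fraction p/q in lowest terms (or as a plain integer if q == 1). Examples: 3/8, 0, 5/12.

Answer: 4/9

Derivation:
Chain of 4 gears, tooth counts: [19, 8, 9, 9]
  gear 0: T0=19, direction=positive, advance = 184 mod 19 = 13 teeth = 13/19 turn
  gear 1: T1=8, direction=negative, advance = 184 mod 8 = 0 teeth = 0/8 turn
  gear 2: T2=9, direction=positive, advance = 184 mod 9 = 4 teeth = 4/9 turn
  gear 3: T3=9, direction=negative, advance = 184 mod 9 = 4 teeth = 4/9 turn
Gear 2: 184 mod 9 = 4
Fraction = 4 / 9 = 4/9 (gcd(4,9)=1) = 4/9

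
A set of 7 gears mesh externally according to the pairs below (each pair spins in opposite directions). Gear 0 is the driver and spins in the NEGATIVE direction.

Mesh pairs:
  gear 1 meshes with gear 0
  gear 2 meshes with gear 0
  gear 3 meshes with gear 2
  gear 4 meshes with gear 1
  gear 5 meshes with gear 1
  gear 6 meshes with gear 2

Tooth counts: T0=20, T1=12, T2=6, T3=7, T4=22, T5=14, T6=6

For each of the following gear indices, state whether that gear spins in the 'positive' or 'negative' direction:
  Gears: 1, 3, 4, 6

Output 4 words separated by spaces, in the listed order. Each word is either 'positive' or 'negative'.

Gear 0 (driver): negative (depth 0)
  gear 1: meshes with gear 0 -> depth 1 -> positive (opposite of gear 0)
  gear 2: meshes with gear 0 -> depth 1 -> positive (opposite of gear 0)
  gear 3: meshes with gear 2 -> depth 2 -> negative (opposite of gear 2)
  gear 4: meshes with gear 1 -> depth 2 -> negative (opposite of gear 1)
  gear 5: meshes with gear 1 -> depth 2 -> negative (opposite of gear 1)
  gear 6: meshes with gear 2 -> depth 2 -> negative (opposite of gear 2)
Queried indices 1, 3, 4, 6 -> positive, negative, negative, negative

Answer: positive negative negative negative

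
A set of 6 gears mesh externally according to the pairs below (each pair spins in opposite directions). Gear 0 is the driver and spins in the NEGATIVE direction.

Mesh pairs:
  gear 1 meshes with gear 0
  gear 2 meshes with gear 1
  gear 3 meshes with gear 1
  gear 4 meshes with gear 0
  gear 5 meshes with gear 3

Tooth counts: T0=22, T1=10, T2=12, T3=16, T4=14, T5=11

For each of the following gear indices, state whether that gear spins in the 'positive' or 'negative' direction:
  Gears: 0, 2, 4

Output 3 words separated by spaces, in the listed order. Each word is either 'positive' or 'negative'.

Answer: negative negative positive

Derivation:
Gear 0 (driver): negative (depth 0)
  gear 1: meshes with gear 0 -> depth 1 -> positive (opposite of gear 0)
  gear 2: meshes with gear 1 -> depth 2 -> negative (opposite of gear 1)
  gear 3: meshes with gear 1 -> depth 2 -> negative (opposite of gear 1)
  gear 4: meshes with gear 0 -> depth 1 -> positive (opposite of gear 0)
  gear 5: meshes with gear 3 -> depth 3 -> positive (opposite of gear 3)
Queried indices 0, 2, 4 -> negative, negative, positive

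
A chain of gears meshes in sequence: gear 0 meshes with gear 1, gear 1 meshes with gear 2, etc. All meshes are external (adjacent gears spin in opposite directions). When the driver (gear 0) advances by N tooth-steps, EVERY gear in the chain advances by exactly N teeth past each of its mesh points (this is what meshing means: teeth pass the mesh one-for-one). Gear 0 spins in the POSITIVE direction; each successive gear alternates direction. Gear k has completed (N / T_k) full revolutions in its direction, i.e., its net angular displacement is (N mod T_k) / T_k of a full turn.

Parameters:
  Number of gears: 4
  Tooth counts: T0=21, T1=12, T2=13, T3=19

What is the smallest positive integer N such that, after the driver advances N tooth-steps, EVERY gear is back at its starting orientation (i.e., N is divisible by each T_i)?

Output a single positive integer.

Gear k returns to start when N is a multiple of T_k.
All gears at start simultaneously when N is a common multiple of [21, 12, 13, 19]; the smallest such N is lcm(21, 12, 13, 19).
Start: lcm = T0 = 21
Fold in T1=12: gcd(21, 12) = 3; lcm(21, 12) = 21 * 12 / 3 = 252 / 3 = 84
Fold in T2=13: gcd(84, 13) = 1; lcm(84, 13) = 84 * 13 / 1 = 1092 / 1 = 1092
Fold in T3=19: gcd(1092, 19) = 1; lcm(1092, 19) = 1092 * 19 / 1 = 20748 / 1 = 20748
Full cycle length = 20748

Answer: 20748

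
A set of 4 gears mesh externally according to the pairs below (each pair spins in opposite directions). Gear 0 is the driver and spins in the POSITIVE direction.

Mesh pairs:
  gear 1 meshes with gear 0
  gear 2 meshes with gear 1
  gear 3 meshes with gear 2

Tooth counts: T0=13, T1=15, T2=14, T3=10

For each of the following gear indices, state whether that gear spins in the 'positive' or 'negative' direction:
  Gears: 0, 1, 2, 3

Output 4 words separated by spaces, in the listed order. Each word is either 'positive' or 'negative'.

Answer: positive negative positive negative

Derivation:
Gear 0 (driver): positive (depth 0)
  gear 1: meshes with gear 0 -> depth 1 -> negative (opposite of gear 0)
  gear 2: meshes with gear 1 -> depth 2 -> positive (opposite of gear 1)
  gear 3: meshes with gear 2 -> depth 3 -> negative (opposite of gear 2)
Queried indices 0, 1, 2, 3 -> positive, negative, positive, negative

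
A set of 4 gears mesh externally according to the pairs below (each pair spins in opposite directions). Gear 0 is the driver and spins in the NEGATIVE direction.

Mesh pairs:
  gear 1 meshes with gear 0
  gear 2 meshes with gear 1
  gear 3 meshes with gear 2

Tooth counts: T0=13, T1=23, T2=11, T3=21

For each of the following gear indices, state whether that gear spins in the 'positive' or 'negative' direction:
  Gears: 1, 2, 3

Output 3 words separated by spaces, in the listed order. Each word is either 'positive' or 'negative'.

Answer: positive negative positive

Derivation:
Gear 0 (driver): negative (depth 0)
  gear 1: meshes with gear 0 -> depth 1 -> positive (opposite of gear 0)
  gear 2: meshes with gear 1 -> depth 2 -> negative (opposite of gear 1)
  gear 3: meshes with gear 2 -> depth 3 -> positive (opposite of gear 2)
Queried indices 1, 2, 3 -> positive, negative, positive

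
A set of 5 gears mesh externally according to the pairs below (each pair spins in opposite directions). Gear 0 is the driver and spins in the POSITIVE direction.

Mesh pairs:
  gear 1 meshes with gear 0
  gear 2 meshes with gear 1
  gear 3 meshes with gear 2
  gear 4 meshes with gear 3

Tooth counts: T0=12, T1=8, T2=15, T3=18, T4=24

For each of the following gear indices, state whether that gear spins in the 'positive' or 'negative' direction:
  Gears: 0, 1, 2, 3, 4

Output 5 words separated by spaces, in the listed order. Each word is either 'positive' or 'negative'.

Answer: positive negative positive negative positive

Derivation:
Gear 0 (driver): positive (depth 0)
  gear 1: meshes with gear 0 -> depth 1 -> negative (opposite of gear 0)
  gear 2: meshes with gear 1 -> depth 2 -> positive (opposite of gear 1)
  gear 3: meshes with gear 2 -> depth 3 -> negative (opposite of gear 2)
  gear 4: meshes with gear 3 -> depth 4 -> positive (opposite of gear 3)
Queried indices 0, 1, 2, 3, 4 -> positive, negative, positive, negative, positive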